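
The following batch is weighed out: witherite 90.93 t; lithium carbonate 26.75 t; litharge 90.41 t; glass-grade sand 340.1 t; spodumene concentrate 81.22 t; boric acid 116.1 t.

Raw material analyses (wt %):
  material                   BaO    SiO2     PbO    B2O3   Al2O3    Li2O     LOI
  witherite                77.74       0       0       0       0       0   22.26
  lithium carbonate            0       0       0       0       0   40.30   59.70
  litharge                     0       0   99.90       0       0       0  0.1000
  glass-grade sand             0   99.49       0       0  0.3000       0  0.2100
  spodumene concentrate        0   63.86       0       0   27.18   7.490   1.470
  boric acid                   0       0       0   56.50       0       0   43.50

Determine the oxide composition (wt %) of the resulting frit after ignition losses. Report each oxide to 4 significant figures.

Glass mass = 656.8 t (batch 745.5 − LOI 88.71).
Composition: BaO 10.76%, SiO2 59.41%, PbO 13.75%, B2O3 9.987%, Al2O3 3.516%, Li2O 2.568%

The working math holds full float precision at all times; mid-chain values are displayed rounded to 4 significant figures in the printout — each reported number is rounded just once; the derived quantities are carried in full float precision (six oxide percentages, the totals, LOI, yield, glass mass) from the weighed amounts for 656.8 t of glass, precisely as stated by the problem or answer text.
Mass of each oxide from the mix:
  BaO: 90.93·0.7774 = 70.69 t
  SiO2: 340.1·0.9949 + 81.22·0.6386 = 390.2 t
  PbO: 90.41·0.9990 = 90.32 t
  B2O3: 116.1·0.5650 = 65.60 t
  Al2O3: 340.1·0.003000 + 81.22·0.2718 = 23.10 t
  Li2O: 26.75·0.4030 + 81.22·0.07490 = 16.86 t
LOI: 90.93·0.2226 + 26.75·0.5970 + 90.41·0.001000 + 340.1·0.002100 + 81.22·0.01470 + 116.1·0.4350 = 88.71 t
Glass = total batch minus LOI = 745.5 − 88.71 = 656.8 t (= Σ oxide masses)
oxide / glass × 100 gives the wt %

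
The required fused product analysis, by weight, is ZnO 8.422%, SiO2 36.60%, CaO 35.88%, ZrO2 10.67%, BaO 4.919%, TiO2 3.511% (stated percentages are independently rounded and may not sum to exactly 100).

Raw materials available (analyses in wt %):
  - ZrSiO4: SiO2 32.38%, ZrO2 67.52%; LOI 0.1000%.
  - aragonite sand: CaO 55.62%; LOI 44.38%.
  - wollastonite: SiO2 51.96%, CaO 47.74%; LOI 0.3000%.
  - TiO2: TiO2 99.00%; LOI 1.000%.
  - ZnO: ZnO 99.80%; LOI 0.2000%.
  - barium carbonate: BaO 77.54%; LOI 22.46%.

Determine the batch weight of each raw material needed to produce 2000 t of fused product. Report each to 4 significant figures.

Each numeric step keeps full precision from start to finish — intermediates are shown, rounded to 4 significant figures, within the worked lines. Every reported figure takes a single rounding. Derived quantities, which include ignition loss, glass mass, the totals, the yield, the six compositions, are re-derived at full float precision, precisely as stated by the problem or answer text, using the weight values for 2000 t of glass.
The oxide mass targets at 2000 t fused product:
  ZnO: 8.422% × 2000 = 168.4 t
  SiO2: 36.60% × 2000 = 732.0 t
  CaO: 35.88% × 2000 = 717.6 t
  ZrO2: 10.67% × 2000 = 213.4 t
  BaO: 4.919% × 2000 = 98.38 t
  TiO2: 3.511% × 2000 = 70.22 t
Verifying the oxide balance using the reported weights, on the stated basis (sums match the target masses within answer rounding):
  ZnO: 168.8·0.9980 = 168.5 t (target 168.4 t)
  SiO2: 316.1·0.3238 + 1212·0.5196 = 732.1 t (target 732.0 t)
  CaO: 250.0·0.5562 + 1212·0.4774 = 717.7 t (target 717.6 t)
  ZrO2: 316.1·0.6752 = 213.4 t (target 213.4 t)
  BaO: 126.9·0.7754 = 98.40 t (target 98.38 t)
  TiO2: 70.93·0.9900 = 70.22 t (target 70.22 t)
Glass-mass closure: Σ batch − LOI loss = 2000 t (summing oxide targets gives 2000 t; the stated basis being 2000 t — deltas are rounding alone).
Summing the batch: Σ batch = 2145 t; Σ batch·LOI gives LOI loss = 144.5 t; yield, glass over the total, = 93.26%.

Batch per 2000 t fused product:
  ZrSiO4: 316.1 t
  aragonite sand: 250.0 t
  wollastonite: 1212 t
  TiO2: 70.93 t
  ZnO: 168.8 t
  barium carbonate: 126.9 t
Total batch = 2145 t; LOI loss = 144.5 t; yield = 93.26%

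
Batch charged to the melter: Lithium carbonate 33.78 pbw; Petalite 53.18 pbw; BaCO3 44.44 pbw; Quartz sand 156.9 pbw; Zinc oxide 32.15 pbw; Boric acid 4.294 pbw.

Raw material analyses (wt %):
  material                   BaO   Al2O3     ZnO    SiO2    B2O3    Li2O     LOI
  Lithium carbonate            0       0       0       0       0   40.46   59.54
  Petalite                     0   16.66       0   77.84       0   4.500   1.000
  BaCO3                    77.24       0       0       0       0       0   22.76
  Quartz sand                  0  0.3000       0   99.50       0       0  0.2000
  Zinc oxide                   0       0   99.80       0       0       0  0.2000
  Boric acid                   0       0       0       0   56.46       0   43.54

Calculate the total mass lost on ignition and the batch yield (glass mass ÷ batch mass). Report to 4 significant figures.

LOI loss = 33.01 pbw; glass = 291.7 pbw; yield = 89.84%

All internal work holds exact precision throughout — in-progress results are shown, rounded to 4 significant figures, between the steps; exactly one rounding lands on every reported figure — the derived quantities, which include yield, totals, six oxide percentages, LOI, net glass mass, are recomputed in full float precision, as given in problem or answer, from the weighed amounts per 291.7 pbw of glass.
Material-by-material LOI:
  Lithium carbonate: 33.78 × 0.5954 = 20.11 pbw
  Petalite: 53.18 × 0.01000 = 0.5318 pbw
  BaCO3: 44.44 × 0.2276 = 10.11 pbw
  Quartz sand: 156.9 × 0.002000 = 0.3138 pbw
  Zinc oxide: 32.15 × 0.002000 = 0.06430 pbw
  Boric acid: 4.294 × 0.4354 = 1.870 pbw
Total LOI = 33.01 pbw
Glass = batch − LOI = 324.7 − 33.01 = 291.7 pbw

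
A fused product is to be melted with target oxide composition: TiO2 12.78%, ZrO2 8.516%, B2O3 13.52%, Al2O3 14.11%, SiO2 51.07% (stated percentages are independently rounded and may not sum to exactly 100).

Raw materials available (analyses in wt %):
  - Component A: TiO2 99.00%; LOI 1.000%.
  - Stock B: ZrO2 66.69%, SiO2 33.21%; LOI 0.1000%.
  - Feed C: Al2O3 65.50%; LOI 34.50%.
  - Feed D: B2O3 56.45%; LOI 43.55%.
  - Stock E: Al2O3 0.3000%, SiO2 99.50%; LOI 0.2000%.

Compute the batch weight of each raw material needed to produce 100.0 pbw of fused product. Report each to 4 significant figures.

All internal work holds full float precision through every step; mid-chain values are printed rounded off to 4 significant digits at each printed step; exactly one rounding lands on every reported value; derived quantities (LOI, the totals, glass mass, the yield, the five compositions) are re-derived using the weight values at 100.0 pbw of glass in full float precision exactly as printed in either problem or answer.
Oxide-by-oxide targets in 100.0 pbw fused product:
  TiO2: 12.78% × 100.0 = 12.78 pbw
  ZrO2: 8.516% × 100.0 = 8.516 pbw
  B2O3: 13.52% × 100.0 = 13.52 pbw
  Al2O3: 14.11% × 100.0 = 14.11 pbw
  SiO2: 51.07% × 100.0 = 51.07 pbw
Verifying the oxide balance using the reported weights, per the basis as stated (oxide sums agree with the targets up to rounding of the answer):
  TiO2: 12.91·0.9900 = 12.78 pbw (target 12.78 pbw)
  ZrO2: 12.77·0.6669 = 8.516 pbw (target 8.516 pbw)
  B2O3: 23.95·0.5645 = 13.52 pbw (target 13.52 pbw)
  Al2O3: 21.33·0.6550 + 47.06·0.003000 = 14.11 pbw (target 14.11 pbw)
  SiO2: 12.77·0.3321 + 47.06·0.9950 = 51.07 pbw (target 51.07 pbw)
Consistency of the glass mass: whole batch net of LOI = 99.99 pbw (the targets, summed, come to 100.0 pbw; basis as stated: 100.0 pbw — gaps are rounding artifacts).
Total batch = Σ batch = 118.0 pbw; ignition loss, Σ(batch × LOI) = 18.03 pbw; yield = glass ÷ total batch = 84.73%.

Batch per 100.0 pbw fused product:
  Component A: 12.91 pbw
  Stock B: 12.77 pbw
  Feed C: 21.33 pbw
  Feed D: 23.95 pbw
  Stock E: 47.06 pbw
Total batch = 118.0 pbw; LOI loss = 18.03 pbw; yield = 84.73%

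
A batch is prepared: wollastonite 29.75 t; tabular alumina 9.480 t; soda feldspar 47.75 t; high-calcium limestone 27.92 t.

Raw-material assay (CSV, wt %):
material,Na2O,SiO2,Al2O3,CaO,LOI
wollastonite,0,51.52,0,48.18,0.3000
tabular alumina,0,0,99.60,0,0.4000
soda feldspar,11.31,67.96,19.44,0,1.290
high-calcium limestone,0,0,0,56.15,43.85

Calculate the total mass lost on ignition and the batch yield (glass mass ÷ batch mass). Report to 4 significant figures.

Exact precision is maintained throughout. Working values are displayed rounded to 4 significant digits across the worked steps; every reported number is rounded exactly once; the derived quantities (glass mass, the yield, the totals, LOI, the four compositions) are recomputed from the weighed amounts at 101.9 t of glass in exact precision exactly as printed in either problem or answer.
Ignition loss by material:
  wollastonite: 29.75 × 0.003000 = 0.08925 t
  tabular alumina: 9.480 × 0.004000 = 0.03792 t
  soda feldspar: 47.75 × 0.01290 = 0.6160 t
  high-calcium limestone: 27.92 × 0.4385 = 12.24 t
Total LOI = 12.99 t
Glass = batch − LOI = 114.9 − 12.99 = 101.9 t

LOI loss = 12.99 t; glass = 101.9 t; yield = 88.70%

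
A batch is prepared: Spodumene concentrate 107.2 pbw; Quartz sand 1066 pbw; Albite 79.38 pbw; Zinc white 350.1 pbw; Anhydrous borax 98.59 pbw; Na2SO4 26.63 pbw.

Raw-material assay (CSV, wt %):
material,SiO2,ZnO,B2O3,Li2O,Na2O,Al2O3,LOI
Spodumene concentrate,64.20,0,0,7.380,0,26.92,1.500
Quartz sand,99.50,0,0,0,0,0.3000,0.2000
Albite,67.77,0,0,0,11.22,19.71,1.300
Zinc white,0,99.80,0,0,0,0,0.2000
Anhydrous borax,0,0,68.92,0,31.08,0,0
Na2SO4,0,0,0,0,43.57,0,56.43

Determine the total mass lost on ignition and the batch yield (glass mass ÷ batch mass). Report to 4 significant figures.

Full precision is maintained at all times — working values appear, rounded to four significant figures, alongside each step. Exactly one rounding lands on each reported result. Derived quantities (LOI, six oxide percentages, the yield, glass mass, totals) are recomputed using the weight values per 1707 pbw of glass at full float precision precisely as stated by question or answer.
LOI of each material in turn:
  Spodumene concentrate: 107.2 × 0.01500 = 1.608 pbw
  Quartz sand: 1066 × 0.002000 = 2.132 pbw
  Albite: 79.38 × 0.01300 = 1.032 pbw
  Zinc white: 350.1 × 0.002000 = 0.7002 pbw
  Anhydrous borax: 98.59 × 0 = 0 pbw
  Na2SO4: 26.63 × 0.5643 = 15.03 pbw
Total LOI = 20.50 pbw
Glass = batch − LOI = 1728 − 20.50 = 1707 pbw

LOI loss = 20.50 pbw; glass = 1707 pbw; yield = 98.81%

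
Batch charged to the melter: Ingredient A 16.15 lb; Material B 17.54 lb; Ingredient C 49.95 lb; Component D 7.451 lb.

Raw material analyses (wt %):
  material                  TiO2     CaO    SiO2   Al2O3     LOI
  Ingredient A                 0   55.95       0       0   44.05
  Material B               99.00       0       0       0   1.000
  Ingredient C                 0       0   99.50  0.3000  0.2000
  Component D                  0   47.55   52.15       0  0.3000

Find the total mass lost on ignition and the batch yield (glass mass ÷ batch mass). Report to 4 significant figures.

LOI loss = 7.412 lb; glass = 83.68 lb; yield = 91.86%

All arithmetic keeps full float precision from start to finish — working values are shown, rounded to four significant digits, across the worked steps — a single rounding yields every reported number — the derived quantities, which include ignition loss, net glass mass, the yield, four oxide percentages, the totals, are computed at exact precision, as they appear in problem or answer, starting from the weights on 83.68 lb of glass.
Loss on ignition, line by line:
  Ingredient A: 16.15 × 0.4405 = 7.114 lb
  Material B: 17.54 × 0.01000 = 0.1754 lb
  Ingredient C: 49.95 × 0.002000 = 0.09990 lb
  Component D: 7.451 × 0.003000 = 0.02235 lb
Total LOI = 7.412 lb
Glass = batch − LOI = 91.09 − 7.412 = 83.68 lb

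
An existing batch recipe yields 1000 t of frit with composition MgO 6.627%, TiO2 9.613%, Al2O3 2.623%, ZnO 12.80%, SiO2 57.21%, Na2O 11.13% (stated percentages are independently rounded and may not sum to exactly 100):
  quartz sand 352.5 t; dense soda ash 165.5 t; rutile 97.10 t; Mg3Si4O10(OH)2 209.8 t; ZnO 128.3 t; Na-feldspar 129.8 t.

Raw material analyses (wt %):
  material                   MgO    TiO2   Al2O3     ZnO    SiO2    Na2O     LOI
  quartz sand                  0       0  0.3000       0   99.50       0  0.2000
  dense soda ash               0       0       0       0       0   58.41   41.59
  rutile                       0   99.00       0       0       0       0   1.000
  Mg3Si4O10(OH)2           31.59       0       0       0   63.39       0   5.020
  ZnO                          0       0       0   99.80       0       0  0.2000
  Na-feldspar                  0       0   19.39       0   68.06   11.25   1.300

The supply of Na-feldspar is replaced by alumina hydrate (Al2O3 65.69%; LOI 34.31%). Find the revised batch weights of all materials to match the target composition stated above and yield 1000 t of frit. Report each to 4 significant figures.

In-progress results are printed rounded to four significant figures at each printed step; all arithmetic carries exact precision at every stage. Every reported number is rounded just once. Derived quantities are rebuilt at full precision (glass mass, the yield, six oxide percentages, the totals, ignition loss) from the batch weights on 1000 t of glass, as given in the problem or the answer.
Oxide mass targets, per 1000 t frit:
  MgO: 6.627% × 1000 = 66.27 t
  TiO2: 9.613% × 1000 = 96.13 t
  Al2O3: 2.623% × 1000 = 26.23 t
  ZnO: 12.80% × 1000 = 128.0 t
  SiO2: 57.21% × 1000 = 572.1 t
  Na2O: 11.13% × 1000 = 111.3 t
Mass-balance tally per oxide per the reported batch figures, against the basis in use (each sum matches its target mass given rounding of the digits):
  MgO: 209.8·0.3159 = 66.28 t (target 66.27 t)
  TiO2: 97.10·0.9900 = 96.13 t (target 96.13 t)
  Al2O3: 441.3·0.003000 + 37.91·0.6569 = 26.23 t (target 26.23 t)
  ZnO: 128.3·0.9980 = 128.0 t (target 128.0 t)
  SiO2: 441.3·0.9950 + 209.8·0.6339 = 572.1 t (target 572.1 t)
  Na2O: 190.5·0.5841 = 111.3 t (target 111.3 t)
Glass-mass closure: batch Σ − ignition loss = 1000 t (the Σ of target masses is 1000 t; against the stated basis, 1000 t — rounding explains the deltas).
Whole-batch sum: Σ batch = 1105 t; the LOI term Σ batch·LOI equals 104.9 t; yield = glass ÷ total batch = 90.51%.

Revised batch per 1000 t frit:
  quartz sand: 441.3 t
  dense soda ash: 190.5 t
  rutile: 97.10 t
  Mg3Si4O10(OH)2: 209.8 t
  ZnO: 128.3 t
  alumina hydrate: 37.91 t
Total batch = 1105 t; LOI loss = 104.9 t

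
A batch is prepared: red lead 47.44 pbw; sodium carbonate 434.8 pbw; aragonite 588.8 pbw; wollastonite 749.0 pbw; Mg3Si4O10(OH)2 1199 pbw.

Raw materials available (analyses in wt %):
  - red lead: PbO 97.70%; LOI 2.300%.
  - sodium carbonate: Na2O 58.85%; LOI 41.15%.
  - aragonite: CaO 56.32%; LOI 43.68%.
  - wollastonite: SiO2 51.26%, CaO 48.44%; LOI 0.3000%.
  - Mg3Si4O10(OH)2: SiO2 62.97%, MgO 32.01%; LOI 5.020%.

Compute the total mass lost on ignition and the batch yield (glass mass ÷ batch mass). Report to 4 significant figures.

LOI loss = 499.6 pbw; glass = 2519 pbw; yield = 83.45%

The working math keeps full float precision in all steps — working values are printed rounded off to 4 significant figures when written out. Each reported value receives exactly one rounding. All derived quantities, which include yield, the totals, net glass mass, ignition loss, five oxide percentages, are computed at full precision, precisely as stated by the problem or answer text, from the weighed amounts at 2519 pbw of glass.
Ignition loss by material:
  red lead: 47.44 × 0.02300 = 1.091 pbw
  sodium carbonate: 434.8 × 0.4115 = 178.9 pbw
  aragonite: 588.8 × 0.4368 = 257.2 pbw
  wollastonite: 749.0 × 0.003000 = 2.247 pbw
  Mg3Si4O10(OH)2: 1199 × 0.05020 = 60.19 pbw
Total LOI = 499.6 pbw
Glass = batch − LOI = 3019 − 499.6 = 2519 pbw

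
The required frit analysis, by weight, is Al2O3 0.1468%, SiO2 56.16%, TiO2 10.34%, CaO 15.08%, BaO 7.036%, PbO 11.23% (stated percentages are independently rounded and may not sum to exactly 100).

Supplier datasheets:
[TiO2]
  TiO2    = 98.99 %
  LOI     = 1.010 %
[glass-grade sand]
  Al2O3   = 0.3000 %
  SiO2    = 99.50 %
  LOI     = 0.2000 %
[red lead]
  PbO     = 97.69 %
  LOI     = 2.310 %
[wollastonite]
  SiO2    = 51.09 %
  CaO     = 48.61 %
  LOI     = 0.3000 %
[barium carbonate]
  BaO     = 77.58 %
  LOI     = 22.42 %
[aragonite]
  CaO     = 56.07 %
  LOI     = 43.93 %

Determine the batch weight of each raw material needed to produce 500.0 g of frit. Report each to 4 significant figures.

Batch per 500.0 g frit:
  TiO2: 52.23 g
  glass-grade sand: 244.7 g
  red lead: 57.48 g
  wollastonite: 73.12 g
  barium carbonate: 45.35 g
  aragonite: 71.08 g
Total batch = 544.0 g; LOI loss = 43.96 g; yield = 91.92%

Every computation runs at full precision in all steps — working values are printed, with 4-significant-digit rounding, in the working. Each reported value takes exactly one rounding — all derived quantities, including the totals, glass mass, six oxide percentages, the yield, ignition loss, are re-derived using the weight values on 500.0 g of glass at exact precision as quoted within question or answer.
Target oxide masses per 500.0 g frit:
  Al2O3: 0.1468% × 500.0 = 0.7340 g
  SiO2: 56.16% × 500.0 = 280.8 g
  TiO2: 10.34% × 500.0 = 51.70 g
  CaO: 15.08% × 500.0 = 75.40 g
  BaO: 7.036% × 500.0 = 35.18 g
  PbO: 11.23% × 500.0 = 56.15 g
Sums-versus-targets review from the weights as reported, against the basis in use (each sum matches its target mass within answer rounding):
  Al2O3: 244.7·0.003000 = 0.7341 g (target 0.7340 g)
  SiO2: 244.7·0.9950 + 73.12·0.5109 = 280.8 g (target 280.8 g)
  TiO2: 52.23·0.9899 = 51.70 g (target 51.70 g)
  CaO: 73.12·0.4861 + 71.08·0.5607 = 75.40 g (target 75.40 g)
  BaO: 45.35·0.7758 = 35.18 g (target 35.18 g)
  PbO: 57.48·0.9769 = 56.15 g (target 56.15 g)
Mass balance on the glass: total batch − LOI = 500.0 g (summing oxide targets gives 500.0 g; basis as stated: 500.0 g — rounding explains the deltas).
Whole-batch sum: Σ batch = 544.0 g; the LOI term Σ batch·LOI equals 43.96 g; yield = glass ÷ total batch = 91.92%.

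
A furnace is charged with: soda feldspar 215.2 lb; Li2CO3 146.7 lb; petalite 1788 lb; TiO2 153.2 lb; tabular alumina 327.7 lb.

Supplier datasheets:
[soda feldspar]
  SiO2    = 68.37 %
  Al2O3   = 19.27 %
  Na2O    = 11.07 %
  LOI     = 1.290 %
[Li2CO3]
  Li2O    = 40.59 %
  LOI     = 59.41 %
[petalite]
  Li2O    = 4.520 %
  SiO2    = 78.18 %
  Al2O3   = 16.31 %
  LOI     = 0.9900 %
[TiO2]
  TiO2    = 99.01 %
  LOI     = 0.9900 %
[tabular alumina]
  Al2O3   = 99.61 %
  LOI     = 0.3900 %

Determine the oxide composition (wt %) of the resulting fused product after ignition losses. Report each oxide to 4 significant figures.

The working math maintains exact precision in all steps; in-progress results are printed, rounded to four significant digits, at each printed step — each reported figure carries a single rounding. Derived quantities, including glass mass, the five compositions, the totals, yield, LOI, are computed starting from the weights for 2520 lb of glass at exact precision, as set out in problem or answer.
Per-oxide mass from batch:
  Li2O: 146.7·0.4059 + 1788·0.04520 = 140.4 lb
  SiO2: 215.2·0.6837 + 1788·0.7818 = 1545 lb
  TiO2: 153.2·0.9901 = 151.7 lb
  Al2O3: 215.2·0.1927 + 1788·0.1631 + 327.7·0.9961 = 659.5 lb
  Na2O: 215.2·0.1107 = 23.82 lb
LOI: 215.2·0.01290 + 146.7·0.5941 + 1788·0.009900 + 153.2·0.009900 + 327.7·0.003900 = 110.4 lb
Glass mass = batch − LOI = 2631 − 110.4 = 2520 lb (= the summed oxide contributions)
oxide / glass × 100 gives the wt %

Glass mass = 2520 lb (batch 2631 − LOI 110.4).
Composition: Li2O 5.569%, SiO2 61.30%, TiO2 6.018%, Al2O3 26.17%, Na2O 0.9452%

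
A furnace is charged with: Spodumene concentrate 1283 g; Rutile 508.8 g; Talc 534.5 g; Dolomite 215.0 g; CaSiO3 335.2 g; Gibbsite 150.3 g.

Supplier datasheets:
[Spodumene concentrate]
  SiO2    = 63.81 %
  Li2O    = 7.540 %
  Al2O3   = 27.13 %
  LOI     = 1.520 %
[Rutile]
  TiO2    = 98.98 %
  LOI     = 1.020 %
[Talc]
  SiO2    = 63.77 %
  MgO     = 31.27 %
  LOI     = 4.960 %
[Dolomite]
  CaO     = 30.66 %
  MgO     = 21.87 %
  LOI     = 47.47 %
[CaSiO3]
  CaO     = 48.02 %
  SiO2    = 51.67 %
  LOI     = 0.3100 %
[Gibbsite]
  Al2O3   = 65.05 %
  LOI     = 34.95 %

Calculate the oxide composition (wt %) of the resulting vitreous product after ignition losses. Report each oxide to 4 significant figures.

All arithmetic keeps full float precision at all times; intermediates appear with 4-significant-digit rounding in the printout. Every reported figure carries a single rounding; the derived quantities, which include LOI, the totals, glass mass, six oxide percentages, the yield, are re-derived at full float precision, as set out in the question or the answer, starting from the weights at 2820 g of glass.
Mass of each oxide from the mix:
  CaO: 215.0·0.3066 + 335.2·0.4802 = 226.9 g
  SiO2: 1283·0.6381 + 534.5·0.6377 + 335.2·0.5167 = 1333 g
  MgO: 534.5·0.3127 + 215.0·0.2187 = 214.2 g
  Li2O: 1283·0.07540 = 96.74 g
  Al2O3: 1283·0.2713 + 150.3·0.6505 = 445.8 g
  TiO2: 508.8·0.9898 = 503.6 g
LOI: 1283·0.01520 + 508.8·0.01020 + 534.5·0.04960 + 215.0·0.4747 + 335.2·0.003100 + 150.3·0.3495 = 206.8 g
Resulting glass, batch − LOI: 3027 − 206.8 = 2820 g (= the summed oxide contributions)
wt % = oxide mass / glass mass × 100

Glass mass = 2820 g (batch 3027 − LOI 206.8).
Composition: CaO 8.046%, SiO2 47.26%, MgO 7.594%, Li2O 3.430%, Al2O3 15.81%, TiO2 17.86%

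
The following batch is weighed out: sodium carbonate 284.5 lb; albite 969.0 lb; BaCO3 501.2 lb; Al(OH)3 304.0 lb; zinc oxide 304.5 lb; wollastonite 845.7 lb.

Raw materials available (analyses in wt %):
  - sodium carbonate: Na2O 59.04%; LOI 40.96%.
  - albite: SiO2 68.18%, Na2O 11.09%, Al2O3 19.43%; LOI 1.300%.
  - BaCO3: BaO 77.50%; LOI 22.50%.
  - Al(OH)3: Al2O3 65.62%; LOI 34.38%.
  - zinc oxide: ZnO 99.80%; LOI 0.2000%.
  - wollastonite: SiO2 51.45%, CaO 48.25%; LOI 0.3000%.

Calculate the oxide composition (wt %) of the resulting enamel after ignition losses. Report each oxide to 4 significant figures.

Each numeric step maintains exact precision throughout — working values appear (rounded to four significant digits) within the worked lines. Each reported number is rounded just once. The derived quantities are re-derived using the weight values at 2859 lb of glass in full precision (totals, LOI, six oxide percentages, the yield, glass mass) as they appear in the problem or the answer.
Per-oxide mass from batch:
  SiO2: 969.0·0.6818 + 845.7·0.5145 = 1096 lb
  ZnO: 304.5·0.9980 = 303.9 lb
  BaO: 501.2·0.7750 = 388.4 lb
  Na2O: 284.5·0.5904 + 969.0·0.1109 = 275.4 lb
  CaO: 845.7·0.4825 = 408.1 lb
  Al2O3: 969.0·0.1943 + 304.0·0.6562 = 387.8 lb
LOI: 284.5·0.4096 + 969.0·0.01300 + 501.2·0.2250 + 304.0·0.3438 + 304.5·0.002000 + 845.7·0.003000 = 349.6 lb
Glass mass = batch − LOI = 3209 − 349.6 = 2859 lb (the oxide masses sum to this)
percent share: oxide ÷ glass, ×100

Glass mass = 2859 lb (batch 3209 − LOI 349.6).
Composition: SiO2 38.32%, ZnO 10.63%, BaO 13.58%, Na2O 9.633%, CaO 14.27%, Al2O3 13.56%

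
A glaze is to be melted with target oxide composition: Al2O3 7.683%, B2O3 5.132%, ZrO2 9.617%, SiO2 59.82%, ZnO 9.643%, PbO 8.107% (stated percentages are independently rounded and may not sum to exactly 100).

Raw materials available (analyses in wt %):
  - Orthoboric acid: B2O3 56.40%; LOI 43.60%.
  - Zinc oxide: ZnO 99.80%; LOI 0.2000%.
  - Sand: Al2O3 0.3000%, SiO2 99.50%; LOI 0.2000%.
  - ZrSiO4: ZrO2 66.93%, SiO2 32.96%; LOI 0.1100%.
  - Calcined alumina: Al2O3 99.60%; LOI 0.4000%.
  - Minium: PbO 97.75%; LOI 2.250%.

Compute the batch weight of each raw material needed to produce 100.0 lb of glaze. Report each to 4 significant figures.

Batch per 100.0 lb glaze:
  Orthoboric acid: 9.099 lb
  Zinc oxide: 9.662 lb
  Sand: 55.36 lb
  ZrSiO4: 14.37 lb
  Calcined alumina: 7.547 lb
  Minium: 8.294 lb
Total batch = 104.3 lb; LOI loss = 4.330 lb; yield = 95.85%

Mid-chain values appear rounded to 4 significant figures as written — the whole derivation keeps full precision at all times; each reported figure takes exactly one rounding. Derived quantities (net glass mass, ignition loss, the yield, totals, the six compositions) are rebuilt starting from the weights at 100.0 lb of glass in full float precision as set out in question or answer.
Oxide mass targets, per 100.0 lb glaze:
  Al2O3: 7.683% × 100.0 = 7.683 lb
  B2O3: 5.132% × 100.0 = 5.132 lb
  ZrO2: 9.617% × 100.0 = 9.617 lb
  SiO2: 59.82% × 100.0 = 59.82 lb
  ZnO: 9.643% × 100.0 = 9.643 lb
  PbO: 8.107% × 100.0 = 8.107 lb
Per-oxide balance check on the weights just shown, relative to the basis at hand (delivered sums recover each target given rounding of the digits):
  Al2O3: 55.36·0.003000 + 7.547·0.9960 = 7.683 lb (target 7.683 lb)
  B2O3: 9.099·0.5640 = 5.132 lb (target 5.132 lb)
  ZrO2: 14.37·0.6693 = 9.618 lb (target 9.617 lb)
  SiO2: 55.36·0.9950 + 14.37·0.3296 = 59.82 lb (target 59.82 lb)
  ZnO: 9.662·0.9980 = 9.643 lb (target 9.643 lb)
  PbO: 8.294·0.9775 = 8.107 lb (target 8.107 lb)
Glass-mass sanity pass: batch Σ − ignition loss = 100.0 lb (the Σ of target masses is 100.0 lb; against the stated basis, 100.0 lb — deltas are rounding alone).
Adding the batch up: Σ batch = 104.3 lb; the LOI term Σ batch·LOI equals 4.330 lb; as yield: glass ÷ batch → 95.85%.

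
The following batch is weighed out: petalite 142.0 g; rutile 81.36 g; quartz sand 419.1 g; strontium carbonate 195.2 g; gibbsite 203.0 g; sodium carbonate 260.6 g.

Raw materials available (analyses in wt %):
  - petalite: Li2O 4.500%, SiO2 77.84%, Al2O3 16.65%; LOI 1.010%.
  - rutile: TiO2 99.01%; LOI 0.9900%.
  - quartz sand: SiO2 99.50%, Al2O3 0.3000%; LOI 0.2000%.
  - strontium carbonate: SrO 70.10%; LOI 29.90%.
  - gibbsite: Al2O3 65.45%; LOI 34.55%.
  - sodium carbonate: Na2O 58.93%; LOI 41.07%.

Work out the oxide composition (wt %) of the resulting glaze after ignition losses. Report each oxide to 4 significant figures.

Glass mass = 1063 g (batch 1301 − LOI 238.6).
Composition: Li2O 0.6013%, Na2O 14.45%, SiO2 49.64%, Al2O3 14.85%, SrO 12.88%, TiO2 7.581%

The intermediate values are displayed (rounded to four significant figures) in the printout — the whole derivation holds full float precision from first step to last. Exactly one rounding lands on each reported result. The derived quantities are re-derived at full float precision (six oxide percentages, yield, totals, LOI, glass mass) starting from the weights at 1063 g of glass as they appear in problem or answer.
What the batch supplies per oxide:
  Li2O: 142.0·0.04500 = 6.390 g
  Na2O: 260.6·0.5893 = 153.6 g
  SiO2: 142.0·0.7784 + 419.1·0.9950 = 527.5 g
  Al2O3: 142.0·0.1665 + 419.1·0.003000 + 203.0·0.6545 = 157.8 g
  SrO: 195.2·0.7010 = 136.8 g
  TiO2: 81.36·0.9901 = 80.55 g
LOI: 142.0·0.01010 + 81.36·0.009900 + 419.1·0.002000 + 195.2·0.2990 + 203.0·0.3455 + 260.6·0.4107 = 238.6 g
batch − LOI leaves glass = 1301 − 238.6 = 1063 g (= Σ oxide masses)
wt %: oxide over glass, times 100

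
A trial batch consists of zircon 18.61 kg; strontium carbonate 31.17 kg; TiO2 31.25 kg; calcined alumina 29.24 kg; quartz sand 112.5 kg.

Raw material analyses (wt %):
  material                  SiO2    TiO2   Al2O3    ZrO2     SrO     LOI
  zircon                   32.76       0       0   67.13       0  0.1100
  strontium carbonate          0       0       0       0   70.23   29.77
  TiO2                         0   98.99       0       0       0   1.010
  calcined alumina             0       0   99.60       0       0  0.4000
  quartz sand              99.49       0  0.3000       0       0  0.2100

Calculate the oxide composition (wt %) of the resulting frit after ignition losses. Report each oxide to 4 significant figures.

Glass mass = 212.8 kg (batch 222.8 − LOI 9.969).
Composition: SiO2 55.46%, TiO2 14.54%, Al2O3 13.84%, ZrO2 5.871%, SrO 10.29%

Working values are printed (rounded to four significant figures) across the worked steps; each numeric step keeps full precision at each step. Each reported figure carries a single rounding — derived quantities are recomputed using the weight values per 212.8 kg of glass at full precision (glass mass, LOI, yield, five oxide percentages, totals) as given in the problem or the answer.
Delivered oxide masses:
  SiO2: 18.61·0.3276 + 112.5·0.9949 = 118.0 kg
  TiO2: 31.25·0.9899 = 30.93 kg
  Al2O3: 29.24·0.9960 + 112.5·0.003000 = 29.46 kg
  ZrO2: 18.61·0.6713 = 12.49 kg
  SrO: 31.17·0.7023 = 21.89 kg
LOI: 18.61·0.001100 + 31.17·0.2977 + 31.25·0.01010 + 29.24·0.004000 + 112.5·0.002100 = 9.969 kg
Glass = total batch minus LOI = 222.8 − 9.969 = 212.8 kg (the oxide masses sum to this)
each wt % is 100 × oxide ÷ glass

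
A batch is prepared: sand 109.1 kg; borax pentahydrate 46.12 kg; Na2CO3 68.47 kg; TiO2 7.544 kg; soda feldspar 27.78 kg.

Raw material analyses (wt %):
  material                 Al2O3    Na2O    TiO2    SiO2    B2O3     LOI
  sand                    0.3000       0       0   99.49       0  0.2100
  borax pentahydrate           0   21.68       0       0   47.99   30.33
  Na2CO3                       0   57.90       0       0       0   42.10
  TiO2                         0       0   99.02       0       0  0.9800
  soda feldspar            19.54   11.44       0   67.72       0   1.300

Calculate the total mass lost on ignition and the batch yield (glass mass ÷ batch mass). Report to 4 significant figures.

In-progress results are shown (rounded to 4 significant digits) at each printed step — the working math maintains exact precision through the solve. Every reported number is rounded a single time; derived quantities (net glass mass, the yield, the five compositions, totals, ignition loss) are re-derived starting from the weights per 215.5 kg of glass in full float precision, precisely as stated by question or answer.
Per-material ignition loss:
  sand: 109.1 × 0.002100 = 0.2291 kg
  borax pentahydrate: 46.12 × 0.3033 = 13.99 kg
  Na2CO3: 68.47 × 0.4210 = 28.83 kg
  TiO2: 7.544 × 0.009800 = 0.07393 kg
  soda feldspar: 27.78 × 0.01300 = 0.3611 kg
Total LOI = 43.48 kg
Glass = batch − LOI = 259.0 − 43.48 = 215.5 kg

LOI loss = 43.48 kg; glass = 215.5 kg; yield = 83.21%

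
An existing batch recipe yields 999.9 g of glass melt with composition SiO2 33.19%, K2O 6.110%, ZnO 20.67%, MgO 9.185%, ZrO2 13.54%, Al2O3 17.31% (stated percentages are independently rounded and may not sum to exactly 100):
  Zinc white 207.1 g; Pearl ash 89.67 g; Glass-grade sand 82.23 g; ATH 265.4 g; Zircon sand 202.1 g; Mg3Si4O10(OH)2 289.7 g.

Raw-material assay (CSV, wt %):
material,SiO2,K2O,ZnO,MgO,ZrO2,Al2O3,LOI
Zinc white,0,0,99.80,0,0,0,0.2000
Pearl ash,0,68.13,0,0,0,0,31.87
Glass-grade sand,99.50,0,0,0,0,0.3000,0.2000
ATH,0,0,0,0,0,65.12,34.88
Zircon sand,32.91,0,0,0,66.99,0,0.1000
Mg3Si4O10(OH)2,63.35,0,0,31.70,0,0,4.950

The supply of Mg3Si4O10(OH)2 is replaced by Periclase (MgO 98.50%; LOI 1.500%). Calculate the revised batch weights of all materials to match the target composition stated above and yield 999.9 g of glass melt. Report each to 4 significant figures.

Each numeric step runs at full float precision throughout; mid-chain values appear, rounded to four significant figures, as written — each reported number takes just one rounding. The derived quantities, which include LOI, glass mass, yield, the totals, the six compositions, are computed in full float precision, exactly as printed in problem or answer, using the weight values at 999.9 g of glass.
Oxide-by-oxide targets in 999.9 g glass melt:
  SiO2: 33.19% × 999.9 = 331.9 g
  K2O: 6.110% × 999.9 = 61.09 g
  ZnO: 20.67% × 999.9 = 206.7 g
  MgO: 9.185% × 999.9 = 91.84 g
  ZrO2: 13.54% × 999.9 = 135.4 g
  Al2O3: 17.31% × 999.9 = 173.1 g
Sums-versus-targets review applying the batch weights above, on the stated basis (every target is met by its sum given rounding of the digits):
  SiO2: 266.7·0.9950 + 202.1·0.3291 = 331.9 g (target 331.9 g)
  K2O: 89.67·0.6813 = 61.09 g (target 61.09 g)
  ZnO: 207.1·0.9980 = 206.7 g (target 206.7 g)
  MgO: 93.24·0.9850 = 91.84 g (target 91.84 g)
  ZrO2: 202.1·0.6699 = 135.4 g (target 135.4 g)
  Al2O3: 266.7·0.003000 + 264.6·0.6512 = 173.1 g (target 173.1 g)
Auditing the glass mass value: whole batch net of LOI = 1000 g (summing oxide targets gives 999.9 g; basis as stated: 999.9 g — deltas are rounding alone).
Adding the batch up: Σ batch = 1123 g; LOI loss = Σ batch·LOI = 123.4 g; yield = glass ÷ total batch = 89.01%.

Revised batch per 999.9 g glass melt:
  Zinc white: 207.1 g
  Pearl ash: 89.67 g
  Glass-grade sand: 266.7 g
  ATH: 264.6 g
  Zircon sand: 202.1 g
  Periclase: 93.24 g
Total batch = 1123 g; LOI loss = 123.4 g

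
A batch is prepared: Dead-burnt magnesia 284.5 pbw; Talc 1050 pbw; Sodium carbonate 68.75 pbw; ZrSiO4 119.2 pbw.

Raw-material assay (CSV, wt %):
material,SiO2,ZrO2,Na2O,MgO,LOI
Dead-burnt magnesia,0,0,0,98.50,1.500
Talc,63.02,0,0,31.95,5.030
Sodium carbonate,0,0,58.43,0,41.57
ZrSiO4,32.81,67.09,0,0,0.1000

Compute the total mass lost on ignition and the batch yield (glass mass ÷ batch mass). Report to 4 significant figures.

LOI loss = 85.78 pbw; glass = 1437 pbw; yield = 94.37%

Values along the way are displayed with 4-significant-figure rounding when written out; all arithmetic maintains full precision throughout. Each reported result carries a single rounding — derived quantities (ignition loss, totals, the four compositions, the yield, glass mass) are recomputed at exact precision starting from the weights on 1437 pbw of glass as given in problem or answer.
Material-by-material LOI:
  Dead-burnt magnesia: 284.5 × 0.01500 = 4.268 pbw
  Talc: 1050 × 0.05030 = 52.81 pbw
  Sodium carbonate: 68.75 × 0.4157 = 28.58 pbw
  ZrSiO4: 119.2 × 0.001000 = 0.1192 pbw
Total LOI = 85.78 pbw
Glass = batch − LOI = 1522 − 85.78 = 1437 pbw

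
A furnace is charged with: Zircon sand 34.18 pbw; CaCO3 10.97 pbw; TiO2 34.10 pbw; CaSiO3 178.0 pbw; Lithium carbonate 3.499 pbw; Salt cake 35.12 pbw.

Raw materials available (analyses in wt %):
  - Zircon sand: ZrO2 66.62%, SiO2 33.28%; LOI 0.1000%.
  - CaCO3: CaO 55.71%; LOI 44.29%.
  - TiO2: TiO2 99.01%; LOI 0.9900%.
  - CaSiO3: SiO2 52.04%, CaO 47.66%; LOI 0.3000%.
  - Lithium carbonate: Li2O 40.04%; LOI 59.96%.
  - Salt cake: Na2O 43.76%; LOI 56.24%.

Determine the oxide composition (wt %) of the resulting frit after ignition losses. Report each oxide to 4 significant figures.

Glass mass = 268.3 pbw (batch 295.9 − LOI 27.61).
Composition: Li2O 0.5223%, ZrO2 8.488%, SiO2 38.77%, CaO 33.90%, TiO2 12.59%, Na2O 5.729%

All arithmetic holds full float precision at every stage. Working values are shown rounded to four significant digits within the worked lines; a single rounding produces every reported figure. All derived quantities (the six compositions, LOI, net glass mass, the yield, the totals) are re-derived in full precision starting from the weights on 268.3 pbw of glass, as given in the problem or the answer.
Per-oxide mass from batch:
  Li2O: 3.499·0.4004 = 1.401 pbw
  ZrO2: 34.18·0.6662 = 22.77 pbw
  SiO2: 34.18·0.3328 + 178.0·0.5204 = 104.0 pbw
  CaO: 10.97·0.5571 + 178.0·0.4766 = 90.95 pbw
  TiO2: 34.10·0.9901 = 33.76 pbw
  Na2O: 35.12·0.4376 = 15.37 pbw
LOI: 34.18·0.001000 + 10.97·0.4429 + 34.10·0.009900 + 178.0·0.003000 + 3.499·0.5996 + 35.12·0.5624 = 27.61 pbw
batch − LOI leaves glass = 295.9 − 27.61 = 268.3 pbw (matching Σ of the oxides)
percent share: oxide ÷ glass, ×100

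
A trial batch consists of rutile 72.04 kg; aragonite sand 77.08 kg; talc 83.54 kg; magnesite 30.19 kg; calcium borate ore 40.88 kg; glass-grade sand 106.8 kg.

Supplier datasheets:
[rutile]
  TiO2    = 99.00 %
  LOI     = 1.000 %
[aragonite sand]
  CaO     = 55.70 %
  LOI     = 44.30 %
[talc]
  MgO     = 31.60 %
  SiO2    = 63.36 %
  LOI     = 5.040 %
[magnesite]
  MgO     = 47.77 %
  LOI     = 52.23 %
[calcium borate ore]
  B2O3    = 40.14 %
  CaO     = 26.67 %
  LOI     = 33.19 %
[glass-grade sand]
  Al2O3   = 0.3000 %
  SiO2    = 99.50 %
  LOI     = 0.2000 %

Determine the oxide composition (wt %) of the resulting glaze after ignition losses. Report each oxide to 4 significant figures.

The working math runs at exact precision in all steps — the intermediate values appear (rounded to 4 significant figures) across the worked steps. Each reported result takes a single rounding; derived quantities (six oxide percentages, the yield, net glass mass, the totals, LOI) are re-derived from the weighed amounts on 341.9 kg of glass in full precision as given in problem or answer.
Mass of each oxide from the mix:
  MgO: 83.54·0.3160 + 30.19·0.4777 = 40.82 kg
  B2O3: 40.88·0.4014 = 16.41 kg
  CaO: 77.08·0.5570 + 40.88·0.2667 = 53.84 kg
  TiO2: 72.04·0.9900 = 71.32 kg
  Al2O3: 106.8·0.003000 = 0.3204 kg
  SiO2: 83.54·0.6336 + 106.8·0.9950 = 159.2 kg
LOI: 72.04·0.01000 + 77.08·0.4430 + 83.54·0.05040 + 30.19·0.5223 + 40.88·0.3319 + 106.8·0.002000 = 68.63 kg
The glass mass, total less LOI, = 410.5 − 68.63 = 341.9 kg (equal to the oxide-mass sum)
percent share: oxide ÷ glass, ×100

Glass mass = 341.9 kg (batch 410.5 − LOI 68.63).
Composition: MgO 11.94%, B2O3 4.799%, CaO 15.75%, TiO2 20.86%, Al2O3 0.09371%, SiO2 46.56%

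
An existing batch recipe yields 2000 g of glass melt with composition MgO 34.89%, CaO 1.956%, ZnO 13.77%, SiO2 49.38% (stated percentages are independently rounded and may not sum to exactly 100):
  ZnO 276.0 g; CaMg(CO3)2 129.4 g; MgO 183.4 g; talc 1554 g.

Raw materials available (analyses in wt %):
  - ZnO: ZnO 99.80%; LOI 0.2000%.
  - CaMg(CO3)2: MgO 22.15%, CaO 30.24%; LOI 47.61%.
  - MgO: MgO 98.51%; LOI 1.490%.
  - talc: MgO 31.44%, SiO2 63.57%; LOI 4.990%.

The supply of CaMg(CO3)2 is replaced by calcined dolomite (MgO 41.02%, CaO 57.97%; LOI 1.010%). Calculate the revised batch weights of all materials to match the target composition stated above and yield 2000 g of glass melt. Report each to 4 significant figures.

Mid-chain values are printed (rounded to four significant digits) as written. Every computation maintains exact precision in every operation. Every reported result is rounded once only. The derived quantities, which include net glass mass, totals, ignition loss, the yield, four oxide percentages, are re-derived at full precision, precisely as stated by problem or answer, using the weight values per 2000 g of glass.
Target oxide masses per 2000 g glass melt:
  MgO: 34.89% × 2000 = 697.8 g
  CaO: 1.956% × 2000 = 39.12 g
  ZnO: 13.77% × 2000 = 275.4 g
  SiO2: 49.38% × 2000 = 987.6 g
Per-oxide balance check per the reported batch figures, versus the basis set out (each sum matches its target mass inside rounding margins):
  MgO: 67.48·0.4102 + 184.4·0.9851 + 1554·0.3144 = 697.9 g (target 697.8 g)
  CaO: 67.48·0.5797 = 39.12 g (target 39.12 g)
  ZnO: 276.0·0.9980 = 275.4 g (target 275.4 g)
  SiO2: 1554·0.6357 = 987.9 g (target 987.6 g)
Glass-mass bookkeeping: net batch after ignition = 2000 g (the targets, summed, come to 2000 g; against the stated basis, 2000 g — any gap is answer rounding).
Total batch = Σ batch = 2082 g; LOI removed, Σ of batch·LOI: 81.53 g; glass ÷ batch gives a yield of 96.08%.

Revised batch per 2000 g glass melt:
  ZnO: 276.0 g
  calcined dolomite: 67.48 g
  MgO: 184.4 g
  talc: 1554 g
Total batch = 2082 g; LOI loss = 81.53 g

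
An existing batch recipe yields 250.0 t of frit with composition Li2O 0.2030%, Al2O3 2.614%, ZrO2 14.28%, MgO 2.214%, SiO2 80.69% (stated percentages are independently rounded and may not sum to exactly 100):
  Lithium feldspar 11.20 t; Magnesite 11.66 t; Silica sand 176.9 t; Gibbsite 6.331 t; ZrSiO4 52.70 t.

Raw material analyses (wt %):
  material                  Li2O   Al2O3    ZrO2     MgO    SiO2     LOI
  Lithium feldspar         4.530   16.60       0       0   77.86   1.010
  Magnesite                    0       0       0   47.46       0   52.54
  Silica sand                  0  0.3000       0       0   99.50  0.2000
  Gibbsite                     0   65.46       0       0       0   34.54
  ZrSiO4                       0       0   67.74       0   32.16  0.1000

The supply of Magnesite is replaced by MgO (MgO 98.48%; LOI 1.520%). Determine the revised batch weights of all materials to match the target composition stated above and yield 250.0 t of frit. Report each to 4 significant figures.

Revised batch per 250.0 t frit:
  Lithium feldspar: 11.20 t
  MgO: 5.620 t
  Silica sand: 176.9 t
  Gibbsite: 6.331 t
  ZrSiO4: 52.70 t
Total batch = 252.8 t; LOI loss = 2.792 t

Working values are displayed, with 4-significant-digit rounding, at each printed step — all internal work holds full precision in every operation — each reported number is rounded exactly once; derived quantities are re-derived at exact precision (yield, glass mass, the five compositions, totals, LOI) from the batch weights at 250.0 t of glass, exactly as printed in problem or answer.
Oxide-by-oxide targets in 250.0 t frit:
  Li2O: 0.2030% × 250.0 = 0.5075 t
  Al2O3: 2.614% × 250.0 = 6.535 t
  ZrO2: 14.28% × 250.0 = 35.70 t
  MgO: 2.214% × 250.0 = 5.535 t
  SiO2: 80.69% × 250.0 = 201.7 t
Per-oxide balance check from the weights as reported, on the stated basis (sum by sum, the targets are met up to rounding of the answer):
  Li2O: 11.20·0.04530 = 0.5074 t (target 0.5075 t)
  Al2O3: 11.20·0.1660 + 176.9·0.003000 + 6.331·0.6546 = 6.534 t (target 6.535 t)
  ZrO2: 52.70·0.6774 = 35.70 t (target 35.70 t)
  MgO: 5.620·0.9848 = 5.535 t (target 5.535 t)
  SiO2: 11.20·0.7786 + 176.9·0.9950 + 52.70·0.3216 = 201.7 t (target 201.7 t)
Consistency of the glass mass: net batch after ignition = 250.0 t (the targets, summed, come to 250.0 t; the stated basis being 250.0 t — rounding explains the deltas).
Total batch = Σ batch = 252.8 t; LOI loss = Σ batch·LOI = 2.792 t; the yield ratio, glass ÷ batch: 98.90%.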